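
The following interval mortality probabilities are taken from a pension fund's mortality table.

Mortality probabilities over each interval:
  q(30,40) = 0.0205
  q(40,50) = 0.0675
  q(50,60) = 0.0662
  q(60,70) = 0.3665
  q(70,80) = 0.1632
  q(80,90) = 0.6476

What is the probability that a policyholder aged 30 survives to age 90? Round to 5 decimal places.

The overall survival probability is (1 − 0.0205) × (1 − 0.0675) × (1 − 0.0662) × (1 − 0.3665) × (1 − 0.1632) × (1 − 0.6476).
= 0.9795 × 0.9325 × 0.9338 × 0.6335 × 0.8368 × 0.3524 = 0.159335.

0.15934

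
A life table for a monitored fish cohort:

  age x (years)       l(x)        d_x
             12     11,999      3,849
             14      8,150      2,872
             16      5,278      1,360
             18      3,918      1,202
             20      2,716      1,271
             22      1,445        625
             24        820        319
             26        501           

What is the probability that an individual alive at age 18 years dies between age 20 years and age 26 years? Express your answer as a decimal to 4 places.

0.5653

This is the probability of reaching 20 but not 26, conditional on being alive at 18: (l(20) − l(26)) / l(18).
= (2,716 − 501) / 3,918 = 2,215 / 3,918 = 0.565339.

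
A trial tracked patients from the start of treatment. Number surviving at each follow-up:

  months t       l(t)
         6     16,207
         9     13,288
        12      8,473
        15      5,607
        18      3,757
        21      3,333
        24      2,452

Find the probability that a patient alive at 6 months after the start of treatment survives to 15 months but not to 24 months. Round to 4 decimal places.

0.1947

This is the probability of reaching 15 but not 24, conditional on being alive at 6: (l(15) − l(24)) / l(6).
= (5,607 − 2,452) / 16,207 = 3,155 / 16,207 = 0.194669.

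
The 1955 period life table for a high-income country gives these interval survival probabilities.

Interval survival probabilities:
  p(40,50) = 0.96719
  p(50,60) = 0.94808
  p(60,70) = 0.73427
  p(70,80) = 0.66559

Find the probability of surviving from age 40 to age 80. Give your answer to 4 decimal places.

0.4481

P(survive 40→80) = 0.96719 × 0.94808 × 0.73427 × 0.66559.
= 0.448146.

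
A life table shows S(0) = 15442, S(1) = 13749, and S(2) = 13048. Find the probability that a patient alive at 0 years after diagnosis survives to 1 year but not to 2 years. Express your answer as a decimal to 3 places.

This is the probability of reaching 1 but not 2, conditional on being alive at 0: (S(1) − S(2)) / S(0).
= (13749 − 13048) / 15442 = 701 / 15442 = 0.045396.

0.045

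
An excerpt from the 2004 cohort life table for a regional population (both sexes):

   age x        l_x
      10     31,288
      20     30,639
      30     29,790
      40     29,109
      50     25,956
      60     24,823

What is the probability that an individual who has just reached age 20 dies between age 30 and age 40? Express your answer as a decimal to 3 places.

0.022

This is the probability of reaching 30 but not 40, conditional on being alive at 20: (l_30 − l_40) / l_20.
= (29,790 − 29,109) / 30,639 = 681 / 30,639 = 0.022227.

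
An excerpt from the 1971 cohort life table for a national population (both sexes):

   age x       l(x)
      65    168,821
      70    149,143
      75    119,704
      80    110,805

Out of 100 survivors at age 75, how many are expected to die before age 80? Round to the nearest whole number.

7

The relevant probability is 1 − 110,805/119,704 = 0.074342.
Expected number = 100 × 0.074342 = 7.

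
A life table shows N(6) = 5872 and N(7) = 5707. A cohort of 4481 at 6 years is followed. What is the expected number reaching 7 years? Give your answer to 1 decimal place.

4355.1

The relevant probability is 5707/5872 = 0.971901.
Expected number = 4481 × 0.971901 = 4355.1.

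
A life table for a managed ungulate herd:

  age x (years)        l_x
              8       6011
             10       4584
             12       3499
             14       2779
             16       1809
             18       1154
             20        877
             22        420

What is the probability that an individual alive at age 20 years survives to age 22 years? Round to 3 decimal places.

The conditional survival probability is l_22/l_20 = 420/877 = 0.478905.

0.479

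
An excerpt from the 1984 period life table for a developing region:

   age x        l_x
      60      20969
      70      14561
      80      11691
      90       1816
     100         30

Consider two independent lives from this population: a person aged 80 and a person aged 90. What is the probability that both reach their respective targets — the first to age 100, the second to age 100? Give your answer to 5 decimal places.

p₁ = l_100/l_80 = 30/11691 = 0.002566; p₂ = l_100/l_90 = 30/1816 = 0.016520.
P(both) = p₁ × p₂ = 0.002566 × 0.016520 = 0.000042.

0.00004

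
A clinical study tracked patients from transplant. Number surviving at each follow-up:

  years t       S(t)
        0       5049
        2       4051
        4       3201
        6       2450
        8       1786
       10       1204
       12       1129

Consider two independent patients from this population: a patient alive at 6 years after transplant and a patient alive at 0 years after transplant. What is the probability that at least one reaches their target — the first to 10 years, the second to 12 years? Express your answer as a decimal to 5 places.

p₁ = S(10)/S(6) = 1204/2450 = 0.491429; p₂ = S(12)/S(0) = 1129/5049 = 0.223609.
P(at least one) = 1 − (1−p₁)(1−p₂) = 1 − 0.508571 × 0.776391 = 0.605150.

0.60515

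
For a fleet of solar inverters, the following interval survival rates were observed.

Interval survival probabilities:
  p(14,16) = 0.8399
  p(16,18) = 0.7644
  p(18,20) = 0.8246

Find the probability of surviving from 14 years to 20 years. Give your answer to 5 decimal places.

0.52941

The overall survival probability is 0.8399 × 0.7644 × 0.8246.
= 0.529409.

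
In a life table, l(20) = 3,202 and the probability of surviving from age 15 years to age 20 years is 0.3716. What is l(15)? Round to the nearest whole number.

8617

l(15) = l(20) / p = 3,202 / 0.3716 = 8617.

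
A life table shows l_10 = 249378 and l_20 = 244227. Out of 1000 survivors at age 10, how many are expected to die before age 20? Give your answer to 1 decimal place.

The relevant probability is 1 − 244227/249378 = 0.020655.
Expected number = 1000 × 0.020655 = 20.7.

20.7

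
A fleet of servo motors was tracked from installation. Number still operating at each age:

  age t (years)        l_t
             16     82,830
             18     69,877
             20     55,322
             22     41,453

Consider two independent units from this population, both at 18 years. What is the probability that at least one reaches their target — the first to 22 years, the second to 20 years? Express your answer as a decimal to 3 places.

0.915

p₁ = l_22/l_18 = 41,453/69,877 = 0.593228; p₂ = l_20/l_18 = 55,322/69,877 = 0.791705.
P(at least one) = 1 − (1−p₁)(1−p₂) = 1 − 0.406772 × 0.208295 = 0.915271.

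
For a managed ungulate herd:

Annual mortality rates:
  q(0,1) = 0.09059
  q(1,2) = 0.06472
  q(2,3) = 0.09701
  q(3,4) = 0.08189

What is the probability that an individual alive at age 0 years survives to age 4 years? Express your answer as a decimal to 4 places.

0.7051

Chaining the interval survival probabilities: (1 − 0.09059) × (1 − 0.06472) × (1 − 0.09701) × (1 − 0.08189).
= 0.90941 × 0.93528 × 0.90299 × 0.91811 = 0.705146.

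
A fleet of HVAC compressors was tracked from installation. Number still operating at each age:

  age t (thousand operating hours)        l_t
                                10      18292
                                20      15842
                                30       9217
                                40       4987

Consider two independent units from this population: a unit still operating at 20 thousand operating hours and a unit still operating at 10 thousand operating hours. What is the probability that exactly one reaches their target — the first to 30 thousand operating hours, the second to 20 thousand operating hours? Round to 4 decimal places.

p₁ = l_30/l_20 = 9217/15842 = 0.581808; p₂ = l_20/l_10 = 15842/18292 = 0.866062.
P(exactly one) = p₁(1−p₂) + (1−p₁)p₂ = 0.077926 + 0.362180 = 0.440106.

0.4401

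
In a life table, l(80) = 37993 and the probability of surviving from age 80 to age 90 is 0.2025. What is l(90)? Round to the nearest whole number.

l(90) = l(80) × p = 37993 × 0.2025 = 7694.

7694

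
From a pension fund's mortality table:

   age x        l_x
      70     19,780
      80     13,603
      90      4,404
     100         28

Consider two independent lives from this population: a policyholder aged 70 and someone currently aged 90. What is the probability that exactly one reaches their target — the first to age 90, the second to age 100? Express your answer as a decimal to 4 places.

0.2262

p₁ = l_90/l_70 = 4,404/19,780 = 0.222649; p₂ = l_100/l_90 = 28/4,404 = 0.006358.
P(exactly one) = p₁(1−p₂) + (1−p₁)p₂ = 0.221233 + 0.004942 = 0.226176.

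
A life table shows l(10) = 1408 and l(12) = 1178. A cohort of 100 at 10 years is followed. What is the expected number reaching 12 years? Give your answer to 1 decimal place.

The relevant probability is 1178/1408 = 0.836648.
Expected number = 100 × 0.836648 = 83.7.

83.7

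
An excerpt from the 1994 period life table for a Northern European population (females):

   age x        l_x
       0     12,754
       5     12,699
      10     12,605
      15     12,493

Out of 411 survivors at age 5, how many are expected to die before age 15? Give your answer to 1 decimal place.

6.7

The relevant probability is 1 − 12,493/12,699 = 0.016222.
Expected number = 411 × 0.016222 = 6.7.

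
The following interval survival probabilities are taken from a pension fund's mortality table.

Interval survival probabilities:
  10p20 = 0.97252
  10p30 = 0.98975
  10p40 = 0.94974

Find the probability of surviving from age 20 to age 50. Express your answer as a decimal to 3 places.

0.914

The overall survival probability is 0.97252 × 0.98975 × 0.94974.
= 0.914174.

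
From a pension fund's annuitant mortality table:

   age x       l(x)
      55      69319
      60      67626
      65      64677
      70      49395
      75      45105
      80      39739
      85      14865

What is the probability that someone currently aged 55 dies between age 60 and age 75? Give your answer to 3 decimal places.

This is the probability of reaching 60 but not 75, conditional on being alive at 55: (l(60) − l(75)) / l(55).
= (67626 − 45105) / 69319 = 22521 / 69319 = 0.324889.

0.325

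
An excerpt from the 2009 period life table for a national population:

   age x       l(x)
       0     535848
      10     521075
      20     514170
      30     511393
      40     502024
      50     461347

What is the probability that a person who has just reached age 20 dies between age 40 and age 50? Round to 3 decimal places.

0.079

This is the probability of reaching 40 but not 50, conditional on being alive at 20: (l(40) − l(50)) / l(20).
= (502024 − 461347) / 514170 = 40677 / 514170 = 0.079112.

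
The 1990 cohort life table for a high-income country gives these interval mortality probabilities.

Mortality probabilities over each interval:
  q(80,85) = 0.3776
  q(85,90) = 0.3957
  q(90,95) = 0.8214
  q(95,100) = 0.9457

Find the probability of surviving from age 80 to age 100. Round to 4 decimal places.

0.0036

Survival from 80 to 100 is the product of surviving each interval: (1 − 0.3776) × (1 − 0.3957) × (1 − 0.8214) × (1 − 0.9457).
= 0.6224 × 0.6043 × 0.1786 × 0.0543 = 0.003648.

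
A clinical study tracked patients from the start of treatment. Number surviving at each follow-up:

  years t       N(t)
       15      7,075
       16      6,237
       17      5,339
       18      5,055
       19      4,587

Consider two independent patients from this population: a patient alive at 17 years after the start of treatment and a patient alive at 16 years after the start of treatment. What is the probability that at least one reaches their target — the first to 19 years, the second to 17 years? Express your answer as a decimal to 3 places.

0.980

p₁ = N(19)/N(17) = 4,587/5,339 = 0.859150; p₂ = N(17)/N(16) = 5,339/6,237 = 0.856021.
P(at least one) = 1 − (1−p₁)(1−p₂) = 1 − 0.140850 × 0.143979 = 0.979721.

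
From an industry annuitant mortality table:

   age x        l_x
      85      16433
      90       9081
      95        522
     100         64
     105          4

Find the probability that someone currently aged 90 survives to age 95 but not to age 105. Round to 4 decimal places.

0.0570

This is the probability of reaching 95 but not 105, conditional on being alive at 90: (l_95 − l_105) / l_90.
= (522 − 4) / 9081 = 518 / 9081 = 0.057042.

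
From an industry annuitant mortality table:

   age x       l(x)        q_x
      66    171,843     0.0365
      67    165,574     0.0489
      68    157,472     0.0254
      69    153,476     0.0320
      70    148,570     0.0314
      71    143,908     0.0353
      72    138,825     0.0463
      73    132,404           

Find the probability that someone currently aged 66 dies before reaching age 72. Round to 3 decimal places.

0.192

P(die before 72 | alive at 66) = 1 − l(72)/l(66) = 1 − 138,825/171,843 = (33,018)/171,843 = 0.192141.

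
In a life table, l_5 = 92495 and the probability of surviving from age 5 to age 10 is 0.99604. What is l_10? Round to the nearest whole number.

92129

l_10 = l_5 × p = 92495 × 0.99604 = 92129.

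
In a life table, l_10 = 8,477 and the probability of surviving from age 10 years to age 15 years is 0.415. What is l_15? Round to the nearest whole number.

3518

l_15 = l_10 × p = 8,477 × 0.415 = 3518.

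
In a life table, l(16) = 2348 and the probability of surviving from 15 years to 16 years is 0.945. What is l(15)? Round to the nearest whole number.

2485

l(15) = l(16) / p = 2348 / 0.945 = 2485.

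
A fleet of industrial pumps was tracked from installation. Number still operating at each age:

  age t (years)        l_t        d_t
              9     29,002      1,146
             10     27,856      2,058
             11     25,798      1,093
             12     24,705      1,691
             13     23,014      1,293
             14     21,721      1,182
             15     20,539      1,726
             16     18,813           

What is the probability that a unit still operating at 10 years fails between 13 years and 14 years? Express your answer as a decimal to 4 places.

0.0464

This is the probability of reaching 13 but not 14, conditional on being operational at 10: (l_13 − l_14) / l_10.
= (23,014 − 21,721) / 27,856 = 1,293 / 27,856 = 0.046417.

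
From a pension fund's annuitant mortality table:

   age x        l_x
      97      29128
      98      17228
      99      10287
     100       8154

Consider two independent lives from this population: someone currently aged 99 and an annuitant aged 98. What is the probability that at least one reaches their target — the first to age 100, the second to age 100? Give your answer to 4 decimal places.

0.8908

p₁ = l_100/l_99 = 8154/10287 = 0.792651; p₂ = l_100/l_98 = 8154/17228 = 0.473299.
P(at least one) = 1 − (1−p₁)(1−p₂) = 1 − 0.207349 × 0.526701 = 0.890789.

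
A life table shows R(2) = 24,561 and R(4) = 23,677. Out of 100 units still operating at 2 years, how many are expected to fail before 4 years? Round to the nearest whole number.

4

The relevant probability is 1 − 23,677/24,561 = 0.035992.
Expected number = 100 × 0.035992 = 4.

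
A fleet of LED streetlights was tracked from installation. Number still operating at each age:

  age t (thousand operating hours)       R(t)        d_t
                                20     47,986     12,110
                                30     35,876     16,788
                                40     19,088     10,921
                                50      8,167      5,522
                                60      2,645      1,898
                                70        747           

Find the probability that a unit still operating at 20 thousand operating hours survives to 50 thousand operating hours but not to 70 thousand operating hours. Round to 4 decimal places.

0.1546

This is the probability of reaching 50 but not 70, conditional on being operational at 20: (R(50) − R(70)) / R(20).
= (8,167 − 747) / 47,986 = 7,420 / 47,986 = 0.154628.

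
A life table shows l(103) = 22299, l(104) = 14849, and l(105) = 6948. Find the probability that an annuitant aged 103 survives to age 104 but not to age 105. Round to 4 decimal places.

This is the probability of reaching 104 but not 105, conditional on being alive at 103: (l(104) − l(105)) / l(103).
= (14849 − 6948) / 22299 = 7901 / 22299 = 0.354321.

0.3543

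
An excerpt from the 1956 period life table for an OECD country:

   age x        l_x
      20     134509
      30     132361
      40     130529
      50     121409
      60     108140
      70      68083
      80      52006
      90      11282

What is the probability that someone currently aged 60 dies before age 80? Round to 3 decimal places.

0.519

P(die before 80 | alive at 60) = 1 − l_80/l_60 = 1 − 52006/108140 = (56134)/108140 = 0.519086.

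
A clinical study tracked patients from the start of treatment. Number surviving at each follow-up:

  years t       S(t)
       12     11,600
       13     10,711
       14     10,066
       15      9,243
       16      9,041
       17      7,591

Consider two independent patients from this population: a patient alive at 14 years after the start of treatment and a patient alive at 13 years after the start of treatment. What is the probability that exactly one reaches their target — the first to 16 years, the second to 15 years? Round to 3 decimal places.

p₁ = S(16)/S(14) = 9,041/10,066 = 0.898172; p₂ = S(15)/S(13) = 9,243/10,711 = 0.862945.
P(exactly one) = p₁(1−p₂) + (1−p₁)p₂ = 0.123099 + 0.087872 = 0.210971.

0.211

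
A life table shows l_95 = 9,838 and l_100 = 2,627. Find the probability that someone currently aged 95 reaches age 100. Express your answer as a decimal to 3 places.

0.267

We want 5p95 = l_100/l_95.
The conditional survival probability is l_100/l_95 = 2,627/9,838 = 0.267026.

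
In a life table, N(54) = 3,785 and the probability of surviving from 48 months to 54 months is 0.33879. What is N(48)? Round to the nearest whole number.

N(48) = N(54) / p = 3,785 / 0.33879 = 11172.

11172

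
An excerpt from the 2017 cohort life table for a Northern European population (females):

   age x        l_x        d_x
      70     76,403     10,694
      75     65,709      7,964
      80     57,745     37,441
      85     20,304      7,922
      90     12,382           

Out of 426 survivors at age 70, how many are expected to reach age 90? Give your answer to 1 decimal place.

69.0

The relevant probability is 12,382/76,403 = 0.162062.
Expected number = 426 × 0.162062 = 69.0.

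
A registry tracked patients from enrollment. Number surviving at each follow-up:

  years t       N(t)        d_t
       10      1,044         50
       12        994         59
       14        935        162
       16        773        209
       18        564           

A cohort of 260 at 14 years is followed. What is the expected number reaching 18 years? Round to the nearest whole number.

The relevant probability is 564/935 = 0.603209.
Expected number = 260 × 0.603209 = 157.

157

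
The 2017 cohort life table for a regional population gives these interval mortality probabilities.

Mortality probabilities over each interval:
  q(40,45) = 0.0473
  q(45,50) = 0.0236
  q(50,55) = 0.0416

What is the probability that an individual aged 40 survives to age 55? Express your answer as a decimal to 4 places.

0.8915

Chaining the interval survival probabilities: (1 − 0.0473) × (1 − 0.0236) × (1 − 0.0416).
= 0.9527 × 0.9764 × 0.9584 = 0.891519.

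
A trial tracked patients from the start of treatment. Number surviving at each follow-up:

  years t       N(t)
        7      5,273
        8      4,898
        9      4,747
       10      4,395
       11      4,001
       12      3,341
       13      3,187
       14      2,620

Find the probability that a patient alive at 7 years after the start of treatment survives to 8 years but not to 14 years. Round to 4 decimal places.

0.4320

This is the probability of reaching 8 but not 14, conditional on being alive at 7: (N(8) − N(14)) / N(7).
= (4,898 − 2,620) / 5,273 = 2,278 / 5,273 = 0.432012.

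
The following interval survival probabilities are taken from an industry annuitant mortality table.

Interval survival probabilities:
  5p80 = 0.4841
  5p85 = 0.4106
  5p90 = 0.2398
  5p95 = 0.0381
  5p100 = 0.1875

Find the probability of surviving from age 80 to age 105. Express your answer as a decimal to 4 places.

25p80 = 0.4841 × 0.4106 × 0.2398 × 0.0381 × 0.1875.
= 0.000341.

0.0003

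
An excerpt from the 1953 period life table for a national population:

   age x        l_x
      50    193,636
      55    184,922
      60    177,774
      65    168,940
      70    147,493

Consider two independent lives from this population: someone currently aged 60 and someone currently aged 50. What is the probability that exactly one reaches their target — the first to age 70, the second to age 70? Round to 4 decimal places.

0.3275

p₁ = l_70/l_60 = 147,493/177,774 = 0.829666; p₂ = l_70/l_50 = 147,493/193,636 = 0.761702.
P(exactly one) = p₁(1−p₂) + (1−p₁)p₂ = 0.197708 + 0.129744 = 0.327451.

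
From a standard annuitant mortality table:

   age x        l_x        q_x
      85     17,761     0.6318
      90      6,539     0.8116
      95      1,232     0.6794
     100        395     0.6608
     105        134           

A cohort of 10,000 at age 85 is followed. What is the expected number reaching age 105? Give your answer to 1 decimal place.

75.4

The relevant probability is 134/17,761 = 0.007545.
Expected number = 10,000 × 0.007545 = 75.4.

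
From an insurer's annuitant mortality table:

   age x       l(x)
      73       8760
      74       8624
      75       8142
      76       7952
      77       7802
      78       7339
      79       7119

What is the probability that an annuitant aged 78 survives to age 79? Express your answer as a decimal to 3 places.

0.970

The conditional survival probability is l(79)/l(78) = 7119/7339 = 0.970023.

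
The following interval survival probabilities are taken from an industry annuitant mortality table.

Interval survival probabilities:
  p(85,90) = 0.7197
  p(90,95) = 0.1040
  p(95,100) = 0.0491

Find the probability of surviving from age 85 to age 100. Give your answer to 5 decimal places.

0.00368

Survival from 85 to 100 is the product of surviving each interval: 0.7197 × 0.1040 × 0.0491.
= 0.003675.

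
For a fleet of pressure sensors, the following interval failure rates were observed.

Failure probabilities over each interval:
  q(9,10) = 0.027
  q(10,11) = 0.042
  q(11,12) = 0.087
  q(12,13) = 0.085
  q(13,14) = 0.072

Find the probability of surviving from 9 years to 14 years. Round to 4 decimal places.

0.7226

Survival from 9 to 14 is the product of surviving each interval: (1 − 0.027) × (1 − 0.042) × (1 − 0.087) × (1 − 0.085) × (1 − 0.072).
= 0.973 × 0.958 × 0.913 × 0.915 × 0.928 = 0.722634.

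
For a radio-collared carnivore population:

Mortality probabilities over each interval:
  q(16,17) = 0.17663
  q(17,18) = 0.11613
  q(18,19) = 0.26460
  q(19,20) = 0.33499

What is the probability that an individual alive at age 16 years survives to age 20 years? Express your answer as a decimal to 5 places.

0.35591

Chaining the interval survival probabilities: (1 − 0.17663) × (1 − 0.11613) × (1 − 0.26460) × (1 − 0.33499).
= 0.82337 × 0.88387 × 0.73540 × 0.66501 = 0.355906.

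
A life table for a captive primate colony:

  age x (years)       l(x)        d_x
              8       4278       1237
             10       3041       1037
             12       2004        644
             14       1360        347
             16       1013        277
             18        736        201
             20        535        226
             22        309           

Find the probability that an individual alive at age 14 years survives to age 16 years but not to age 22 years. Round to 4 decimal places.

0.5176

This is the probability of reaching 16 but not 22, conditional on being alive at 14: (l(16) − l(22)) / l(14).
= (1013 − 309) / 1360 = 704 / 1360 = 0.517647.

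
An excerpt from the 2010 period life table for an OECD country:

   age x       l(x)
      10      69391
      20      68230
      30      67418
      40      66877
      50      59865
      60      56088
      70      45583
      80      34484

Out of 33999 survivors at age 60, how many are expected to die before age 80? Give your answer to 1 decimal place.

13095.7

The relevant probability is 1 − 34484/56088 = 0.385180.
Expected number = 33999 × 0.385180 = 13095.7.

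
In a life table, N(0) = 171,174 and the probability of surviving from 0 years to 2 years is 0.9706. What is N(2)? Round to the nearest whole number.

N(2) = N(0) × p = 171,174 × 0.9706 = 166141.

166141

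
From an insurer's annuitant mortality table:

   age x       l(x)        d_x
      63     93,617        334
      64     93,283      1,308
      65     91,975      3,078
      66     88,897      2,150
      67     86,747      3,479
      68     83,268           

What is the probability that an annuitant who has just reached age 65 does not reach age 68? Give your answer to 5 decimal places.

P(die before 68 | alive at 65) = 1 − l(68)/l(65) = 1 − 83,268/91,975 = (8,707)/91,975 = 0.094667.

0.09467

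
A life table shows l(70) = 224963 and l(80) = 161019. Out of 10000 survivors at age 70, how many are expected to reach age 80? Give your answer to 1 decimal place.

The relevant probability is 161019/224963 = 0.715758.
Expected number = 10000 × 0.715758 = 7157.6.

7157.6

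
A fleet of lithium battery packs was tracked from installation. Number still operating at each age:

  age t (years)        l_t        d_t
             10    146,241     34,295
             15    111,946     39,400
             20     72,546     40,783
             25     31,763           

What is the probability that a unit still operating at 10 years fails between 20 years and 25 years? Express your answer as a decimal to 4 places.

0.2789

This is the probability of reaching 20 but not 25, conditional on being operational at 10: (l_20 − l_25) / l_10.
= (72,546 − 31,763) / 146,241 = 40,783 / 146,241 = 0.278875.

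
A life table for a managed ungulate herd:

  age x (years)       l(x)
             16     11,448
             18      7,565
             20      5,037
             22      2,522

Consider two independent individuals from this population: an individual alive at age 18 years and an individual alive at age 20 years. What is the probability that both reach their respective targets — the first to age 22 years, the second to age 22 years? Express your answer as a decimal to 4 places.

p₁ = l(22)/l(18) = 2,522/7,565 = 0.333377; p₂ = l(22)/l(20) = 2,522/5,037 = 0.500695.
P(both) = p₁ × p₂ = 0.333377 × 0.500695 = 0.166920.

0.1669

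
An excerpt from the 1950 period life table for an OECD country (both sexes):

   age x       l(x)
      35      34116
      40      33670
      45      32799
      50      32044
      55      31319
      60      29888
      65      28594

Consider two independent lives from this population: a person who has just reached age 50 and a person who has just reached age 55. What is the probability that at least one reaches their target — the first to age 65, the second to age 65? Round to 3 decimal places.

0.991

p₁ = l(65)/l(50) = 28594/32044 = 0.892336; p₂ = l(65)/l(55) = 28594/31319 = 0.912992.
P(at least one) = 1 − (1−p₁)(1−p₂) = 1 − 0.107664 × 0.087008 = 0.990632.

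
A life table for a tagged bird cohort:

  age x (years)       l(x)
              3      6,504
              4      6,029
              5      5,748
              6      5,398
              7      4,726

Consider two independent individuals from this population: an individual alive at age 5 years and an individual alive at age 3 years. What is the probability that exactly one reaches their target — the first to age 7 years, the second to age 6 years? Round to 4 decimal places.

p₁ = l(7)/l(5) = 4,726/5,748 = 0.822199; p₂ = l(6)/l(3) = 5,398/6,504 = 0.829951.
P(exactly one) = p₁(1−p₂) + (1−p₁)p₂ = 0.139814 + 0.147566 = 0.287380.

0.2874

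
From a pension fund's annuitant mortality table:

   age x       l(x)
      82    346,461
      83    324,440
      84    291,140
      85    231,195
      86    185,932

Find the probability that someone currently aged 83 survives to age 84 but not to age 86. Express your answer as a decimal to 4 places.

0.3243

This is the probability of reaching 84 but not 86, conditional on being alive at 83: (l(84) − l(86)) / l(83).
= (291,140 − 185,932) / 324,440 = 105,208 / 324,440 = 0.324276.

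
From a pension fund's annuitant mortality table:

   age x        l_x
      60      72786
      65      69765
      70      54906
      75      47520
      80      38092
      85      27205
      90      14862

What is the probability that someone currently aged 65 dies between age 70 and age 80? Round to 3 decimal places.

0.241

We want 5|10q65 = (l_70 − l_80)/l_65.
This is the probability of reaching 70 but not 80, conditional on being alive at 65: (l_70 − l_80) / l_65.
= (54906 − 38092) / 69765 = 16814 / 69765 = 0.241009.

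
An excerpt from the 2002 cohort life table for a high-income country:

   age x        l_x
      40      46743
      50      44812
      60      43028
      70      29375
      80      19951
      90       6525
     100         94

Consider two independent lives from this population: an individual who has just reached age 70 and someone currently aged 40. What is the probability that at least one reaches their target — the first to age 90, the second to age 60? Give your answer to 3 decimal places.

p₁ = l_90/l_70 = 6525/29375 = 0.222128; p₂ = l_60/l_40 = 43028/46743 = 0.920523.
P(at least one) = 1 − (1−p₁)(1−p₂) = 1 − 0.777872 × 0.079477 = 0.938177.

0.938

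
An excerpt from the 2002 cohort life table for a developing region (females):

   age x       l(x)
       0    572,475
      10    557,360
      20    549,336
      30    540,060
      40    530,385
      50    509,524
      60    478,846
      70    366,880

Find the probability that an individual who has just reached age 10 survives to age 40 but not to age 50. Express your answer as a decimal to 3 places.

0.037

This is the probability of reaching 40 but not 50, conditional on being alive at 10: (l(40) − l(50)) / l(10).
= (530,385 − 509,524) / 557,360 = 20,861 / 557,360 = 0.037428.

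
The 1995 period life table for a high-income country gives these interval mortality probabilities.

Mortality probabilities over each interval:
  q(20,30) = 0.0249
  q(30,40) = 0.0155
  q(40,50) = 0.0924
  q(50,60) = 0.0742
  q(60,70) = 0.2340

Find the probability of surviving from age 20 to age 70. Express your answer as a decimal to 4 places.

Survival from 20 to 70 is the product of surviving each interval: (1 − 0.0249) × (1 − 0.0155) × (1 − 0.0924) × (1 − 0.0742) × (1 − 0.2340).
= 0.9751 × 0.9845 × 0.9076 × 0.9258 × 0.7660 = 0.617882.

0.6179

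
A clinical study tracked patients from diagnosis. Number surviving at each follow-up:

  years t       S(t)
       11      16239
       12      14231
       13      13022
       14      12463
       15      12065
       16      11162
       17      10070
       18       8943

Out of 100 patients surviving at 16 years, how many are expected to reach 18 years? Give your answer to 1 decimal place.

The relevant probability is 8943/11162 = 0.801201.
Expected number = 100 × 0.801201 = 80.1.

80.1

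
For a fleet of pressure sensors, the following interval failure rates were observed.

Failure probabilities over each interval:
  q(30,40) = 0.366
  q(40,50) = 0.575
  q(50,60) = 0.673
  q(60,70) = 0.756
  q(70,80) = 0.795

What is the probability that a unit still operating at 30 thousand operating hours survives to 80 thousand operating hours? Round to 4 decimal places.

The overall survival probability is (1 − 0.366) × (1 − 0.575) × (1 − 0.673) × (1 − 0.756) × (1 − 0.795).
= 0.634 × 0.425 × 0.327 × 0.244 × 0.205 = 0.004407.

0.0044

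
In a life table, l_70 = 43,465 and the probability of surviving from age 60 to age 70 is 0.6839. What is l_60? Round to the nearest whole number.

63555

l_60 = l_70 / p = 43,465 / 0.6839 = 63555.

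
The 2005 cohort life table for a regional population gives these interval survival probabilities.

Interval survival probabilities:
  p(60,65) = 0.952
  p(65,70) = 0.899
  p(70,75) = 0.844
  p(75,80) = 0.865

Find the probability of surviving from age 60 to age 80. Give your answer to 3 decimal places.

Chaining the interval survival probabilities: 0.952 × 0.899 × 0.844 × 0.865.
= 0.624820.

0.625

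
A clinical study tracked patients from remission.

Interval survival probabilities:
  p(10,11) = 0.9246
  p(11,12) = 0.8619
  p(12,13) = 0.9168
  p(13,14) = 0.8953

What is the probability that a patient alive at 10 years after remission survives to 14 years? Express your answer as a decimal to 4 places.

0.6541

The overall survival probability is 0.9246 × 0.8619 × 0.9168 × 0.8953.
= 0.654115.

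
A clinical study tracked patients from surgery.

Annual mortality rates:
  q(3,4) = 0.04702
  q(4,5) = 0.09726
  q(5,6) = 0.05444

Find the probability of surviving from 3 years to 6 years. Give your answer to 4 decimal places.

0.8135

The overall survival probability is (1 − 0.04702) × (1 − 0.09726) × (1 − 0.05444).
= 0.95298 × 0.90274 × 0.94556 = 0.813459.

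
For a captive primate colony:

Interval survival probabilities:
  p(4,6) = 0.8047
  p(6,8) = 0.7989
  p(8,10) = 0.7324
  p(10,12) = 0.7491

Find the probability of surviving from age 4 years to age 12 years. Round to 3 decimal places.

Survival from 4 to 12 is the product of surviving each interval: 0.8047 × 0.7989 × 0.7324 × 0.7491.
= 0.352707.

0.353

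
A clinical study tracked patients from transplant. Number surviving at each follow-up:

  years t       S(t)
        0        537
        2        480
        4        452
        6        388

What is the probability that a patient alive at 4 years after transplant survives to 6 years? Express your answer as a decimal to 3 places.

The conditional survival probability is S(6)/S(4) = 388/452 = 0.858407.

0.858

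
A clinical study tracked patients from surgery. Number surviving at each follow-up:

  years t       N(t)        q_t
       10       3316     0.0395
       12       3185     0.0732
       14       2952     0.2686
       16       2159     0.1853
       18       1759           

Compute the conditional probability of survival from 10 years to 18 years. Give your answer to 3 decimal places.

0.530

The conditional survival probability is N(18)/N(10) = 1759/3316 = 0.530458.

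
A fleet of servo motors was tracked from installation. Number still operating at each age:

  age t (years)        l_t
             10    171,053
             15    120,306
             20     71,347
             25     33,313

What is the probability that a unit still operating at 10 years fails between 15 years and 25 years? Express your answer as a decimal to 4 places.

This is the probability of reaching 15 but not 25, conditional on being operational at 10: (l_15 − l_25) / l_10.
= (120,306 − 33,313) / 171,053 = 86,993 / 171,053 = 0.508573.

0.5086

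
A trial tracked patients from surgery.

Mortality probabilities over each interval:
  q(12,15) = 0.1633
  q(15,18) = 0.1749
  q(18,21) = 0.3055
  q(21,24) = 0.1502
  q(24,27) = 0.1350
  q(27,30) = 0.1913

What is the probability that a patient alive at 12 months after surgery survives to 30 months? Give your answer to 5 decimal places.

0.28502

Survival from 12 to 30 is the product of surviving each interval: (1 − 0.1633) × (1 − 0.1749) × (1 − 0.3055) × (1 − 0.1502) × (1 − 0.1350) × (1 − 0.1913).
= 0.8367 × 0.8251 × 0.6945 × 0.8498 × 0.8650 × 0.8087 = 0.285016.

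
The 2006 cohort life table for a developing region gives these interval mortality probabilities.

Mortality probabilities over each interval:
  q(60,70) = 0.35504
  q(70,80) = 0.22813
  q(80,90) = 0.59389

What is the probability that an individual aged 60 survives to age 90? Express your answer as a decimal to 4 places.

0.2022

P(survive 60→90) = (1 − 0.35504) × (1 − 0.22813) × (1 − 0.59389).
= 0.64496 × 0.77187 × 0.40611 = 0.202172.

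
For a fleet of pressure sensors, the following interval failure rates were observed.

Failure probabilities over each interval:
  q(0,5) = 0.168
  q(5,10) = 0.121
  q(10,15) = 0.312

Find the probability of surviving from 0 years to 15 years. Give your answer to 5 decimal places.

0.50315

The overall survival probability is (1 − 0.168) × (1 − 0.121) × (1 − 0.312).
= 0.832 × 0.879 × 0.688 = 0.503154.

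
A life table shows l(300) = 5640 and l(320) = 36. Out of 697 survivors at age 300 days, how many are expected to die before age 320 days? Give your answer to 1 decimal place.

692.6

The relevant probability is 1 − 36/5640 = 0.993617.
Expected number = 697 × 0.993617 = 692.6.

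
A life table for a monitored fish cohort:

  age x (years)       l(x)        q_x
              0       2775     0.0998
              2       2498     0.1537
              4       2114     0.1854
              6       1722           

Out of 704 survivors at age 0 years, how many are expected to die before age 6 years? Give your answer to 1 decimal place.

The relevant probability is 1 − 1722/2775 = 0.379459.
Expected number = 704 × 0.379459 = 267.1.

267.1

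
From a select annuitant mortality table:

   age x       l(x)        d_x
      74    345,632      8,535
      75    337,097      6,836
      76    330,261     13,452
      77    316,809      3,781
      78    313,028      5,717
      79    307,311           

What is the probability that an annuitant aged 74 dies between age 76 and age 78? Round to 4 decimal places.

0.0499

This is the probability of reaching 76 but not 78, conditional on being alive at 74: (l(76) − l(78)) / l(74).
= (330,261 − 313,028) / 345,632 = 17,233 / 345,632 = 0.049859.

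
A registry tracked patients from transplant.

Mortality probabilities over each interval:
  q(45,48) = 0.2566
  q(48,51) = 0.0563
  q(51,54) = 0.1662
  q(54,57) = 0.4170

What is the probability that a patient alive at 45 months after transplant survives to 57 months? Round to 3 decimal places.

P(survive 45→57) = (1 − 0.2566) × (1 − 0.0563) × (1 − 0.1662) × (1 − 0.4170).
= 0.7434 × 0.9437 × 0.8338 × 0.5830 = 0.341026.

0.341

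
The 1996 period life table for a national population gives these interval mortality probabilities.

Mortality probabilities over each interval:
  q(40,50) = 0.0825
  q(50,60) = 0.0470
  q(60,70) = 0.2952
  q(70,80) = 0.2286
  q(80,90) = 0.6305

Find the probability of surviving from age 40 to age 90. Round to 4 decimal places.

0.1757

P(survive 40→90) = (1 − 0.0825) × (1 − 0.0470) × (1 − 0.2952) × (1 − 0.2286) × (1 − 0.6305).
= 0.9175 × 0.9530 × 0.7048 × 0.7714 × 0.3695 = 0.175654.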